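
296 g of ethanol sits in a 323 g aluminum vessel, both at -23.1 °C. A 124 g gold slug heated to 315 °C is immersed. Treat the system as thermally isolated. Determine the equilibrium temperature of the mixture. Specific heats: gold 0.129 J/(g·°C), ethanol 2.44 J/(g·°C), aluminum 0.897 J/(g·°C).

T_f is the heat-capacity-weighted average of the initial temperatures:
T_f = (16·315 + 722.24·(-23.1) + 289.73·(-23.1)) / (16 + 722.24 + 289.73)
    = -18338 / 1028 ≈ -17.84 °C

T_f ≈ -17.8 °C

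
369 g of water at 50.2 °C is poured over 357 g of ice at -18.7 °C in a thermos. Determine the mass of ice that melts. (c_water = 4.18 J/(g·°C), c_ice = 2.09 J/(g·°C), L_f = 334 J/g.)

m_melted ≈ 190 g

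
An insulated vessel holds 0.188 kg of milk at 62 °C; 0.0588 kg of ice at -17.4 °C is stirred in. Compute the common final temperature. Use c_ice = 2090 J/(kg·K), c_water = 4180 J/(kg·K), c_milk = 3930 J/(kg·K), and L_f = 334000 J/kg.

Energy conservation, ΣQ = 0:
warm ice to 0 °C: 0.0588×2090×(0 − (-17.4)) = 2138.3
  melt ice: 0.0588×334000 = 19639
  meltwater 0→T: 0.0588×4180×T = 245.78 T
  milk: 738.84(T − 62)
984.62 T = 45808 − 21778 = 24031
T ≈ 24.41 °C (positive, so assuming full melt was valid).

T_f ≈ 24.4 °C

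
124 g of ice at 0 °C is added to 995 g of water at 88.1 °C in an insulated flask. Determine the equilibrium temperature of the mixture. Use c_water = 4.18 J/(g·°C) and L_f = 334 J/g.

T_f ≈ 69.5 °C

Energy conservation, ΣQ = 0:
melt ice: 124×334 = 41416
  warm the meltwater: 518.32 T
  water cools: 995×4.18×(T − 88.1) = 4159.1(T − 88.1)
4677.4 T = 366417 − 41416 = 325001
T ≈ 69.48 °C (positive, so assuming full melt was valid).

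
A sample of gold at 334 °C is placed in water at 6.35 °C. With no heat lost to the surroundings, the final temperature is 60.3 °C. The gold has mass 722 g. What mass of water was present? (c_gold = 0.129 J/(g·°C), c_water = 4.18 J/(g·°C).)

Heat lost by the gold = heat gained by the water:
722·0.129·(334 − 60.3) = m·4.18·(60.3 − 6.35)
225.51 m = 25492  ⇒  m ≈ 113 g

m ≈ 113 g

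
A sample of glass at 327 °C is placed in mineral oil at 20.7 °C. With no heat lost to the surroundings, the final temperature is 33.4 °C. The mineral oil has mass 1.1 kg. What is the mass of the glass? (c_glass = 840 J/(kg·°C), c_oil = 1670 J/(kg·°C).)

|Q_glass| = |Q_oil|:
m×840×(327 − 33.4) = 1.1×1670×(33.4 − 20.7)
246624 m = 23330  ⇒  m ≈ 0.0946 kg

m ≈ 0.0946 kg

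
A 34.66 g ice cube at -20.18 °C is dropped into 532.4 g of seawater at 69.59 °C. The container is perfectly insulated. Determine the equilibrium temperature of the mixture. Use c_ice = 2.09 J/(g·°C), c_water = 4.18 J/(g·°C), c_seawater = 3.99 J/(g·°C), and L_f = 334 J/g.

Let T be the final temperature. ΣQ_i = 0:
ice -20.18→0 °C: 34.66·2.09·20.18 = 1461.8; fusion: m_ice L_f = 34.66·334 = 11576; meltwater 0→T: 34.66·4.18·T = 144.88 T; seawater: 2124.3(T − 69.59)
2269.2 T = 147828 − 13038 = 134790
T ≈ 59.40 °C (positive, so assuming full melt was valid).

T_f ≈ 59.4 °C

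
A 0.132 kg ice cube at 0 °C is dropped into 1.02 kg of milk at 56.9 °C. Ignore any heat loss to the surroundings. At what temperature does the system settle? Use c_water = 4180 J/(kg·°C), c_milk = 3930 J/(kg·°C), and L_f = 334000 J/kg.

T_f ≈ 40.3 °C

Let T be the final temperature. ΣQ_i = 0:
fusion: m_ice L_f = 0.132×334000 = 44088
  meltwater 0→T: 0.132×4180×T = 551.76 T
  milk: 4008.6(T − 56.9)
4560.4 T = 228089 − 44088 = 184001
T ≈ 40.35 °C — above 0 °C, consistent with complete melting.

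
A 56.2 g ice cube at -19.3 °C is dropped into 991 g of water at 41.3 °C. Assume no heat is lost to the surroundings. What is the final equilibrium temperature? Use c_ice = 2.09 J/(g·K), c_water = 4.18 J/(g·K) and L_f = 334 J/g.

T_f ≈ 34.3 °C

Conservation of energy gives ΣQ = 0:
warm ice to 0 °C: 56.2·2.09·(0 − (-19.3)) = 2266.9
  fusion: m_ice L_f = 56.2·334 = 18771
  warm the meltwater: 234.92 T
  water: 4142.4(T − 41.3)
4377.3 T = 171080 − 21038 = 150043
T ≈ 34.28 °C. Since T > 0 °C, the all-ice-melts assumption holds.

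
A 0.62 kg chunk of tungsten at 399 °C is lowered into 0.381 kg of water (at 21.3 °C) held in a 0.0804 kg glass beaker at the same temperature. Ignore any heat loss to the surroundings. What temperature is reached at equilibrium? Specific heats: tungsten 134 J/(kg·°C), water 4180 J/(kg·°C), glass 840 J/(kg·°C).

T_f ≈ 39.3 °C

Taking heat into each body as positive, Σ m c ΔT = 0:
0.62·134·(T − 399) + 0.381·4180·(T − 21.3) + 0.0804·840·(T − 21.3) = 0
83.08(T − 399) + 1592.6(T − 21.3) + 67.54(T − 21.3) = 0
1743.2 T = 68509
T = 68509/1743.2 ≈ 39.30 °C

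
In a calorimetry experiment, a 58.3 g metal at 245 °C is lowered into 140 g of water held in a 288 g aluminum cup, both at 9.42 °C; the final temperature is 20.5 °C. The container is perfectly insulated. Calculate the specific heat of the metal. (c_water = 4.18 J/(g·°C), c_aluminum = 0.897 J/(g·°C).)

c ≈ 0.714 J/(g·°C)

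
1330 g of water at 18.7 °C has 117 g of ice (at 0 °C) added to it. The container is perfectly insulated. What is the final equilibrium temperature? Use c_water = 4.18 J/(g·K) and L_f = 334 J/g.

Conservation of energy gives ΣQ = 0:
melt ice: 117·334 = 39078
  meltwater 0→T: 117·4.18·T = 489.06 T
  water: 5559.4(T − 18.7)
6048.5 T = 103961 − 39078 = 64883
T ≈ 10.73 °C (positive, so assuming full melt was valid).

T_f ≈ 10.7 °C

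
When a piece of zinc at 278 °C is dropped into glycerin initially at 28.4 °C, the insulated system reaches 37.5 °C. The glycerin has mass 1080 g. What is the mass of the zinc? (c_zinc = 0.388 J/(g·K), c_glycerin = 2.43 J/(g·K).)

m ≈ 256 g

Heat lost by the zinc = heat gained by the glycerin:
m×0.388×(278 − 37.5) = 1080×2.43×(37.5 − 28.4)
93.31 m = 23882  ⇒  m ≈ 255.9 g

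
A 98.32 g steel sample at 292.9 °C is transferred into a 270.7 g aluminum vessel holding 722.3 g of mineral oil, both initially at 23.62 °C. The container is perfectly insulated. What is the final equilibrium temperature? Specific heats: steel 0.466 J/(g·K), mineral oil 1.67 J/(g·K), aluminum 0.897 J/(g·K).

Setting the total heat transfer to zero:
98.32·0.466·(T − 292.9) + 722.3·1.67·(T − 23.62) + 270.7·0.897·(T − 23.62) = 0
45.82(T − 292.9) + 1206.2(T − 23.62) + 242.82(T − 23.62) = 0
(45.82 + 1206.2 + 242.82) T = 45.82·292.9 + 1206.2·23.62 + 242.82·23.62
T = 47647/1494.9 ≈ 31.87 °C

T_f ≈ 31.9 °C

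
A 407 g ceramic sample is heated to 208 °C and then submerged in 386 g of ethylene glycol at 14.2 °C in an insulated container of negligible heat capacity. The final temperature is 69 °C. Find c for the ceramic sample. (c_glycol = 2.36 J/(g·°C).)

c ≈ 0.882 J/(g·°C)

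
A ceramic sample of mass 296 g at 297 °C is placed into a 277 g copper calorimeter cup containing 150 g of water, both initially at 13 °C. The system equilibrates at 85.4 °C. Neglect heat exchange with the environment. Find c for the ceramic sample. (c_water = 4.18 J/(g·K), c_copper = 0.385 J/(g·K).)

c ≈ 0.848 J/(g·K)

Energy conservation, ΣQ = 0:
296×c×(85.4 − 297) + 150×4.18×(85.4 − 13) + 277×0.385×(85.4 − 13) = 0
-62634 c = -53116
c = -53116/-62634 ≈ 0.848 J/(g·K)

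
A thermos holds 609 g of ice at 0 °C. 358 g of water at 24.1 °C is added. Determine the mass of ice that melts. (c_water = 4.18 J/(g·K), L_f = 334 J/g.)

Water can give up m c ΔT = 358×4.18×24.1 = 36064 J before reaching 0 °C.
Melting all 609 g of ice would need 609×334 = 203406 J.
36064 J < 203406 J, so only part of the ice melts and the system sits at 0 °C.
m_melted×334 = 36064  ⇒  m_melted ≈ 108 g.

m_melted ≈ 108 g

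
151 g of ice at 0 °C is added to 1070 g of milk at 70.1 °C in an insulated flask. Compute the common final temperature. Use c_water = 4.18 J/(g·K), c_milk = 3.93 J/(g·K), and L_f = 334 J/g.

T_f ≈ 50.5 °C

Conservation of energy gives ΣQ = 0:
melt ice: 151·334 = 50434; warm the meltwater: 631.18 T; milk: 4205.1(T − 70.1)
4836.3 T = 294778 − 50434 = 244344
T ≈ 50.52 °C — above 0 °C, consistent with complete melting.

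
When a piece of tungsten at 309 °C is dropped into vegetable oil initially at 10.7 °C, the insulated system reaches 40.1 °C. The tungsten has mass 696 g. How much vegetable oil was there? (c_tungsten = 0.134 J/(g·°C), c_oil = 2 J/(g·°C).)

Heat lost by the tungsten = heat gained by the oil:
696·0.134·(309 − 40.1) = m·2·(40.1 − 10.7)
58.8 m = 25079  ⇒  m ≈ 426.5 g

m ≈ 427 g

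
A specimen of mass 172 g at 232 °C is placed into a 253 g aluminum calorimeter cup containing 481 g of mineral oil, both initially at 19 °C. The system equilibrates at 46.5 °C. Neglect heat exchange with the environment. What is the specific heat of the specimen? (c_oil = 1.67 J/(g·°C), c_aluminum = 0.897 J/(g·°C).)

Conservation of energy gives ΣQ = 0:
172·c·(46.5 − 232) + 481·1.67·(46.5 − 19) + 253·0.897·(46.5 − 19) = 0
-31906 c = -28331
c = -28331/-31906 ≈ 0.8879 J/(g·°C)

c ≈ 0.888 J/(g·°C)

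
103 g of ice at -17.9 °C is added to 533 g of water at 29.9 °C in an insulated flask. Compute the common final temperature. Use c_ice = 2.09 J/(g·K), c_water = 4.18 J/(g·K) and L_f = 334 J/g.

T_f ≈ 10.7 °C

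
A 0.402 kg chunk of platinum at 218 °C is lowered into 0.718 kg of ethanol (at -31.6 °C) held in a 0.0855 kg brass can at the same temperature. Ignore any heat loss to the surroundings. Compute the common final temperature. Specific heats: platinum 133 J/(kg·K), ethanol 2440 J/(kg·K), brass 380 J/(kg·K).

Heat gained plus heat lost sum to zero:
0.402·133·(T − 218) + 0.718·2440·(T − (-31.6)) + 0.0855·380·(T − (-31.6)) = 0
53.47(T − 218) + 1751.9(T − (-31.6)) + 32.49(T − (-31.6)) = 0
1837.9 T = -44732
T ≈ -24.34 °C

T_f ≈ -24.3 °C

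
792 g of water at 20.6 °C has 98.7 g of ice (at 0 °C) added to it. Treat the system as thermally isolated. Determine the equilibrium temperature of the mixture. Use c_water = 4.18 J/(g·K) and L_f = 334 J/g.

T_f ≈ 9.5 °C

Setting the total heat transfer to zero:
fusion: m_ice L_f = 98.7×334 = 32966; meltwater 0→T: 98.7×4.18×T = 412.57 T; water cools: 792×4.18×(T − 20.6) = 3310.6(T − 20.6)
3723.1 T = 68198 − 32966 = 35232
T ≈ 9.46 °C — above 0 °C, consistent with complete melting.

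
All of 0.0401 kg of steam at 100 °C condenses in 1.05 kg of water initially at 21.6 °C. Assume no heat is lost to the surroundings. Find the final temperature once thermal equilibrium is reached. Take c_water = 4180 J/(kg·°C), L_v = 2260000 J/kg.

Heat gained plus heat lost sum to zero:
condense steam: −0.0401·2260000 = −90626; condensed water 100 °C→T: 167.62(T − 100); original water: 4389(T − 21.6)
4556.6 T = 90626 + 16762 + 94802 = 202190
T ≈ 44.37 °C — below 100 °C, confirming all the steam condensed.

T_f ≈ 44.4 °C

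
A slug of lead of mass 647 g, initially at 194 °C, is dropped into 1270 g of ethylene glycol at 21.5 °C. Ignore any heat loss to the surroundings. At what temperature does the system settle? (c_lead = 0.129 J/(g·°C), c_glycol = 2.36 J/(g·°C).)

T_f = Σ m_i c_i T_i / Σ m_i c_i:
T_f = (83.46×194 + 2997.2×21.5) / (83.46 + 2997.2)
    = 80632 / 3080.7 ≈ 26.17 °C

T_f ≈ 26.2 °C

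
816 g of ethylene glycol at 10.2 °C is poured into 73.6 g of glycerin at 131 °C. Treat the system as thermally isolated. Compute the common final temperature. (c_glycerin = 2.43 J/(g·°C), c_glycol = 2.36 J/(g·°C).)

T_f ≈ 20.5 °C

T_f is the heat-capacity-weighted average of the initial temperatures:
T_f = (178.85*131 + 1925.8*10.2) / (178.85 + 1925.8)
    = 43072 / 2104.6 ≈ 20.47 °C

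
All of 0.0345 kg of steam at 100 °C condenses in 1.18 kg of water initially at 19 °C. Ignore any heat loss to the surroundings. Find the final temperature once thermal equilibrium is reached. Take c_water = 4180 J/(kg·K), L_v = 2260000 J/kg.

Energy conservation, ΣQ = 0:
condense steam: −0.0345×2260000 = −77970
  condensed water 100 °C→T: 144.21(T − 100)
  original water: 4932.4(T − 19)
5076.6 T = 77970 + 14421 + 93716 = 186107
T ≈ 36.66 °C — below 100 °C, confirming all the steam condensed.

T_f ≈ 36.7 °C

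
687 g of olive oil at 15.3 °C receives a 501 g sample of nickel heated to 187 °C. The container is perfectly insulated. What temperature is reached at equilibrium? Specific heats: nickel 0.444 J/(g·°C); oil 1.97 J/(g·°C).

T_f ≈ 39.5 °C

Heat lost by the nickel equals heat gained by the oil:
501·0.444·(187 − T) = 687·1.97·(T − 15.3)
222.44(187 − T) = 1353.4(T − 15.3)
1575.8 T = 62304  ⇒  T ≈ 39.54 °C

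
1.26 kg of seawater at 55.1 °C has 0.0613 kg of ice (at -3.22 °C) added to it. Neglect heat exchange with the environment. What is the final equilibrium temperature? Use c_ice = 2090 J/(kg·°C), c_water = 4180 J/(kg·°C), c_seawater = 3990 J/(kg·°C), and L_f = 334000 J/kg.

T_f ≈ 48.5 °C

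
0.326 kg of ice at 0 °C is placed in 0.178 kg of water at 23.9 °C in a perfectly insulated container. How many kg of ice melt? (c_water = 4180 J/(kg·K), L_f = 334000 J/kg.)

m_melted ≈ 0.0532 kg

Water can give up m c ΔT = 0.178·4180·23.9 = 17783 J before reaching 0 °C.
Melting all 0.326 kg of ice would need 0.326·334000 = 108884 J.
That's not enough to melt it all — equilibrium is at 0 °C with ice remaining.
m_melted·334000 = 17783  ⇒  m_melted ≈ 0.05324 kg.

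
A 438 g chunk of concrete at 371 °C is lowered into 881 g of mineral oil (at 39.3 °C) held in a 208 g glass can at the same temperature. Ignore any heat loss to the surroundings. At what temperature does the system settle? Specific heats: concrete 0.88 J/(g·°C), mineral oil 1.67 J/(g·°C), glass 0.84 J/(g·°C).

T_f = Σ m_i c_i T_i / Σ m_i c_i:
T_f = (385.44×371 + 1471.3×39.3 + 174.72×39.3) / (385.44 + 1471.3 + 174.72)
    = 207686 / 2031.4 ≈ 102.24 °C

T_f ≈ 102.2 °C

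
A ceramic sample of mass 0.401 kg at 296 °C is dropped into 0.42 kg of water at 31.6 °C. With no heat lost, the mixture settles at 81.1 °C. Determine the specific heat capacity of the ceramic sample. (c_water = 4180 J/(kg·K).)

c ≈ 1010 J/(kg·K)

Heat lost by the ceramic sample = heat gained by the water:
0.401×c×(296 − 81.1) = 0.42×4180×(81.1 − 31.6)
86.17 c = 86902  ⇒  c ≈ 1008 J/(kg·K)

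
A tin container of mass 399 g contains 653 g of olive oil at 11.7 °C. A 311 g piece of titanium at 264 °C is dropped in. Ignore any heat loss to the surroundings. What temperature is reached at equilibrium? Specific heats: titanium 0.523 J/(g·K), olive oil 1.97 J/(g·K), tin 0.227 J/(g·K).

T_f ≈ 38.4 °C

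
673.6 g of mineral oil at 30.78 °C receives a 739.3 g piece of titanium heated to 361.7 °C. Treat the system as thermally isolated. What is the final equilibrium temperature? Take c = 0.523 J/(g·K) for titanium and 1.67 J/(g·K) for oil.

T_f ≈ 115.4 °C

Net heat exchanged in the isolated system is zero:
739.3·0.523·(T − 361.7) + 673.6·1.67·(T − 30.78) = 0
386.65(T − 361.7) + 1124.9(T − 30.78) = 0
(386.65 + 1124.9) T = 386.65·361.7 + 1124.9·30.78
T ≈ 115.43 °C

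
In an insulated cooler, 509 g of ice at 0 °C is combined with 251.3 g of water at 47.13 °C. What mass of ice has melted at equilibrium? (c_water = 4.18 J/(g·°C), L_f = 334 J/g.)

m_melted ≈ 148 g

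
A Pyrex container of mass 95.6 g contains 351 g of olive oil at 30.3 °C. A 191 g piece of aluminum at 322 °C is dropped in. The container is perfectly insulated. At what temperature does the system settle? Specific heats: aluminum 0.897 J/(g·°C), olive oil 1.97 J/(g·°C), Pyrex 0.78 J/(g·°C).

T_f ≈ 83.6 °C

Conservation of energy gives ΣQ = 0:
191*0.897*(T − 322) + 351*1.97*(T − 30.3) + 95.6*0.78*(T − 30.3) = 0
937.37 T = 78378
T = 78378 / 937.37 = 83.6 °C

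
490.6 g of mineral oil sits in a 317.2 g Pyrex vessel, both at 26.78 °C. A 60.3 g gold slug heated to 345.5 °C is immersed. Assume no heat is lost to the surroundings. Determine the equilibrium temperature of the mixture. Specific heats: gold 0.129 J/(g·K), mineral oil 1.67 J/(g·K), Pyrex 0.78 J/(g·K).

T_f ≈ 29.1 °C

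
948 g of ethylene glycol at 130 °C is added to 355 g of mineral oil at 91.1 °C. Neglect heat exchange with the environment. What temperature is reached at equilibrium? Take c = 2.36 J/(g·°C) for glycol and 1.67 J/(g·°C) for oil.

T_f ≈ 121.9 °C

T_f is the heat-capacity-weighted average of the initial temperatures:
T_f = (2237.3·130 + 592.85·91.1) / (2237.3 + 592.85)
    = 344855 / 2830.1 ≈ 121.85 °C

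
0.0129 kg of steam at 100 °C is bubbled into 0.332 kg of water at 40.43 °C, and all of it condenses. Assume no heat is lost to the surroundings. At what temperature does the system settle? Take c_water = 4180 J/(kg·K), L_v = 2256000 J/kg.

T_f ≈ 62.8 °C

Let T be the final temperature. ΣQ_i = 0:
latent heat released on condensation: 0.0129×2256000 = 29102; condensed water 100 °C→T: 53.92(T − 100); water warms: 0.332×4180×(T − 40.43) = 1387.8(T − 40.43)
1441.7 T = 29102 + 5392.2 + 56107 = 90602
T ≈ 62.84 °C (< 100 °C, so full condensation is consistent).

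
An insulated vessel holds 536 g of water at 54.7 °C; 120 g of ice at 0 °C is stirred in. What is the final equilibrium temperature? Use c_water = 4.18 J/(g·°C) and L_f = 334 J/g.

Energy conservation, ΣQ = 0:
melt ice: 120·334 = 40080
  warm the meltwater: 501.6 T
  water: 2240.5(T − 54.7)
2742.1 T = 122554 − 40080 = 82474
T ≈ 30.08 °C. Since T > 0 °C, the all-ice-melts assumption holds.

T_f ≈ 30.1 °C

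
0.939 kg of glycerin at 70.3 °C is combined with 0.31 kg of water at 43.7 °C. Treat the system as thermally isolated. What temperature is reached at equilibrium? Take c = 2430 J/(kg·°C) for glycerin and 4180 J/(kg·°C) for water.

With ΣQ=0 the equilibrium temperature is the m·c-weighted mean:
T_f = (2281.8×70.3 + 1295.8×43.7) / (2281.8 + 1295.8)
    = 217035 / 3577.6 ≈ 60.67 °C

T_f ≈ 60.7 °C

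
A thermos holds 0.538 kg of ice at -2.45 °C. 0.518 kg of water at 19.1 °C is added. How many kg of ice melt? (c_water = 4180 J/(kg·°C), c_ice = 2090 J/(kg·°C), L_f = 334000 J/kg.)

Heat available from the water dropping to 0 °C: 0.518·4180·19.1 = 41356 J.
Of that, 0.538·2090·2.45 = 2754.8 J goes to bring the ice to 0 °C, leaving 38601 J.
To melt every bit of ice: 0.538·334000 = 179692 J.
That's not enough to melt it all — equilibrium is at 0 °C with ice remaining.
m_melt = 38601 / L_f = 0.1156 kg.

m_melted ≈ 0.116 kg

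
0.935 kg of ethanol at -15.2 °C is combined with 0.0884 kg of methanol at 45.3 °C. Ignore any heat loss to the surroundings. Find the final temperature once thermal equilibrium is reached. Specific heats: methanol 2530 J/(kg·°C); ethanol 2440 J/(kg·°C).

Set heat shed by the hot body equal to heat absorbed by the cold body:
0.0884×2530×(45.3 − T) = 0.935×2440×(T − (-15.2))
223.65(45.3 − T) = 2281.4(T − (-15.2))
2505.1 T = -24546  ⇒  T ≈ -9.80 °C

T_f ≈ -9.8 °C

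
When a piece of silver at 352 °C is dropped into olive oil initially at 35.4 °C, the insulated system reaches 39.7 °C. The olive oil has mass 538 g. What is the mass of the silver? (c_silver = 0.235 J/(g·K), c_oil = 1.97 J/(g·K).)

m ≈ 62.1 g

Heat lost by the silver = heat gained by the oil:
m·0.235·(352 − 39.7) = 538·1.97·(39.7 − 35.4)
73.39 m = 4557.4  ⇒  m ≈ 62.1 g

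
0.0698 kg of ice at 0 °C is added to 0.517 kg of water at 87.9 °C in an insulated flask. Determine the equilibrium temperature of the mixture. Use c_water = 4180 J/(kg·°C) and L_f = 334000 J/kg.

Taking heat into each body as positive, Σ m c ΔT = 0:
fusion: m_ice L_f = 0.0698×334000 = 23313
  warm the meltwater: 291.76 T
  water cools: 0.517×4180×(T − 87.9) = 2161.1(T − 87.9)
2452.8 T = 189957 − 23313 = 166644
T ≈ 67.94 °C — above 0 °C, consistent with complete melting.

T_f ≈ 67.9 °C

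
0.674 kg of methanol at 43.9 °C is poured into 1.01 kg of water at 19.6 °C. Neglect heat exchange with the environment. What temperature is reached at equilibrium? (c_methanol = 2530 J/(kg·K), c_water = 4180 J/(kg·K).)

T_f ≈ 26.6 °C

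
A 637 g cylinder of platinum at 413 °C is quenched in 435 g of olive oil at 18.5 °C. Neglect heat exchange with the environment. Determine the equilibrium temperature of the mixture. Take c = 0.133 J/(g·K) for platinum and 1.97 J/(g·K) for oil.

T_f is the heat-capacity-weighted average of the initial temperatures:
T_f = (84.72*413 + 856.95*18.5) / (84.72 + 856.95)
    = 50843 / 941.67 ≈ 53.99 °C

T_f ≈ 54.0 °C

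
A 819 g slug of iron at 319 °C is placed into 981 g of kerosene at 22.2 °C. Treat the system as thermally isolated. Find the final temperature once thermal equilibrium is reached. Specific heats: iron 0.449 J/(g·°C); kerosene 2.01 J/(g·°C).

T_f ≈ 68.9 °C

Energy conservation, ΣQ = 0:
819*0.449*(T − 319) + 981*2.01*(T − 22.2) = 0
367.73(T − 319) + 1971.8(T − 22.2) = 0
(367.73 + 1971.8) T = 367.73*319 + 1971.8*22.2
T = 161080/2339.5 ≈ 68.85 °C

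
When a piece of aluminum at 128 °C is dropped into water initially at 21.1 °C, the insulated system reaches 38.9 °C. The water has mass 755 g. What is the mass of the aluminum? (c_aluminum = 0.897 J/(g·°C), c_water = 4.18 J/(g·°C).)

Heat lost by the aluminum = heat gained by the water:
m×0.897×(128 − 38.9) = 755×4.18×(38.9 − 21.1)
79.92 m = 56175  ⇒  m ≈ 702.9 g

m ≈ 703 g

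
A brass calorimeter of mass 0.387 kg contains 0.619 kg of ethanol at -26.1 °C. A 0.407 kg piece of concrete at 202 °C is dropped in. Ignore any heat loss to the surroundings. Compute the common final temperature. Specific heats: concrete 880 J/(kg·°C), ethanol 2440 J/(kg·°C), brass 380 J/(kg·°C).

Heat gained plus heat lost sum to zero:
0.407×880×(T − 202) + 0.619×2440×(T − (-26.1)) + 0.387×380×(T − (-26.1)) = 0
2015.6 T = 29090
T = 29090 / 2015.6 = 14.4 °C

T_f ≈ 14.4 °C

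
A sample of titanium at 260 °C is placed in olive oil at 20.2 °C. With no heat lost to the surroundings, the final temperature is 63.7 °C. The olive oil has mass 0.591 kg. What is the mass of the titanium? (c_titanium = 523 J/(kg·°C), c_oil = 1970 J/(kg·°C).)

Net heat exchanged in the isolated system is zero:
m·523·(63.7 − 260) + 0.591·1970·(63.7 − 20.2) = 0
-102665 m = -50646
m = -50646/-102665 ≈ 0.4933 kg

m ≈ 0.493 kg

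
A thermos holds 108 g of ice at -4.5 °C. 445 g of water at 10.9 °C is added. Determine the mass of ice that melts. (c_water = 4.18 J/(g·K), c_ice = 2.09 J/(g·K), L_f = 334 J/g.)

m_melted ≈ 57.7 g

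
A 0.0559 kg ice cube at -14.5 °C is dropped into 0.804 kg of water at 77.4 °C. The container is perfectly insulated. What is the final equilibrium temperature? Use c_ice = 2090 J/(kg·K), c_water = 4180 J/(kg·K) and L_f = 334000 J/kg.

T_f ≈ 66.7 °C

Let T be the final temperature. ΣQ_i = 0:
warm ice to 0 °C: 0.0559×2090×(0 − (-14.5)) = 1694
  latent heat to melt: 0.0559×334000 = 18671
  meltwater 0→T: 0.0559×4180×T = 233.66 T
  water cools: 0.804×4180×(T − 77.4) = 3360.7(T − 77.4)
3594.4 T = 260120 − 20365 = 239755
T ≈ 66.70 °C — above 0 °C, consistent with complete melting.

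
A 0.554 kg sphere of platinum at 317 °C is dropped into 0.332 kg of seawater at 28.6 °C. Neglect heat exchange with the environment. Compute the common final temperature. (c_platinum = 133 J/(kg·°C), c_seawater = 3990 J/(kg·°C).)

Net heat exchanged in the isolated system is zero:
0.554·133·(T − 317) + 0.332·3990·(T − 28.6) = 0
73.68(T − 317) + 1324.7(T − 28.6) = 0
(73.68 + 1324.7) T = 73.68·317 + 1324.7·28.6
T = 61243/1398.4 ≈ 43.80 °C

T_f ≈ 43.8 °C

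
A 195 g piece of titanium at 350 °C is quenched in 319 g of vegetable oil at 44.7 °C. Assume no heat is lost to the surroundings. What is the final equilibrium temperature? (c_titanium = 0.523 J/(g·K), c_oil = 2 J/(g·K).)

T_f ≈ 86.8 °C

Net heat exchanged in the isolated system is zero:
195*0.523*(T − 350) + 319*2*(T − 44.7) = 0
739.99 T = 64213
T = 64213/739.99 ≈ 86.78 °C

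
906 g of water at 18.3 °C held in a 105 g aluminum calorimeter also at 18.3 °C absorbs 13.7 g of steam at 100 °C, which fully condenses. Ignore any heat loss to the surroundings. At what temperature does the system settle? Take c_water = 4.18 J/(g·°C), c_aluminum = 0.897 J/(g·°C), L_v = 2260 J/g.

T_f ≈ 27.3 °C

Let T be the final temperature. ΣQ_i = 0:
steam→water at 100 °C releases m L_v = 13.7×2260 = 30962; condensate cools 100→T: 13.7×4.18×(T − 100) = 57.27(T − 100); water warms: 906×4.18×(T − 18.3) = 3787.1(T − 18.3); aluminum cup: 105×0.897×(T − 18.3) = 94.19(T − 18.3)
3938.5 T = 30962 + 5726.6 + 71027 = 107716
T ≈ 27.35 °C — below 100 °C, confirming all the steam condensed.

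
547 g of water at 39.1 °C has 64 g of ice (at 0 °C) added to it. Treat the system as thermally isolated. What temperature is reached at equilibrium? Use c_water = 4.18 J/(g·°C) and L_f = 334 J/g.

T_f ≈ 26.6 °C

Sum of m c ΔT and latent-heat terms is zero:
latent heat to melt: 64×334 = 21376
  meltwater 0→T: 64×4.18×T = 267.52 T
  water: 2286.5(T − 39.1)
2554 T = 89401 − 21376 = 68025
T ≈ 26.63 °C — above 0 °C, consistent with complete melting.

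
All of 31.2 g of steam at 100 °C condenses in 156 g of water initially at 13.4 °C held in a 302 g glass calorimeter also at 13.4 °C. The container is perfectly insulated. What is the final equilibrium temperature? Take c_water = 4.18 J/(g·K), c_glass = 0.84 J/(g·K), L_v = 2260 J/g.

Energy balance with sensible and latent terms:
condense steam: −31.2×2260 = −70512
  condensed water 100 °C→T: 130.42(T − 100)
  water warms: 156×4.18×(T − 13.4) = 652.08(T − 13.4)
  cup: 253.68(T − 13.4)
1036.2 T = 70512 + 13042 + 12137 = 95691
T ≈ 92.35 °C (< 100 °C, so full condensation is consistent).

T_f ≈ 92.3 °C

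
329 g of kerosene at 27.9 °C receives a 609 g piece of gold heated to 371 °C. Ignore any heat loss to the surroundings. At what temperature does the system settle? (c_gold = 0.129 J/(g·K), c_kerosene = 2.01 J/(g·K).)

T_f ≈ 64.3 °C

With ΣQ=0 the equilibrium temperature is the m·c-weighted mean:
T_f = (78.56×371 + 661.29×27.9) / (78.56 + 661.29)
    = 47596 / 739.85 ≈ 64.33 °C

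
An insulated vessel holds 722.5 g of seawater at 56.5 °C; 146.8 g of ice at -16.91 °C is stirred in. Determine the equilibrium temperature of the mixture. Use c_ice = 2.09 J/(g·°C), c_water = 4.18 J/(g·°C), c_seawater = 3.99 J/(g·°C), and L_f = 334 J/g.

T_f ≈ 31.1 °C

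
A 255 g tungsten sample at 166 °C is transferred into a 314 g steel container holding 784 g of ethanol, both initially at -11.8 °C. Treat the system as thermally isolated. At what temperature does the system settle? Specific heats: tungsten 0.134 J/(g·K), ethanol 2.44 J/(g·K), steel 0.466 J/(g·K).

T_f ≈ -8.9 °C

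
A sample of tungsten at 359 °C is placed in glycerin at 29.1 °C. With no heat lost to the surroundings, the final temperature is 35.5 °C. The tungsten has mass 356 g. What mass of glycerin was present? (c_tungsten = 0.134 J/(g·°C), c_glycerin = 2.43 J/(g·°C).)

Heat lost by the tungsten = heat gained by the glycerin:
356·0.134·(359 − 35.5) = m·2.43·(35.5 − 29.1)
15.55 m = 15432  ⇒  m ≈ 992.3 g

m ≈ 992 g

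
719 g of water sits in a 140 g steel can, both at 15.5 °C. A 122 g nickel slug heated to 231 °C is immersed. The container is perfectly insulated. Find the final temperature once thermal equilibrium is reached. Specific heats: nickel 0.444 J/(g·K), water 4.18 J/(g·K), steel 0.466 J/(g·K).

T_f ≈ 19.2 °C

Conservation of energy gives ΣQ = 0:
122·0.444·(T − 231) + 719·4.18·(T − 15.5) + 140·0.466·(T − 15.5) = 0
(54.17 + 3005.4 + 65.24) T = 54.17·231 + 3005.4·15.5 + 65.24·15.5
T = 60108 / 3124.8 = 19.2 °C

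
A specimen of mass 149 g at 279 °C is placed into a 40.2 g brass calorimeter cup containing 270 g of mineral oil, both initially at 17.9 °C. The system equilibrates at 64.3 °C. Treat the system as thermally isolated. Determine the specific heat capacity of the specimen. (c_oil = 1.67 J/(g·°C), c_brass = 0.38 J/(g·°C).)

Taking heat into each body as positive, Σ m c ΔT = 0:
149×c×(64.3 − 279) + 270×1.67×(64.3 − 17.9) + 40.2×0.38×(64.3 − 17.9) = 0
-31990 c = -21631
c = -21631/-31990 ≈ 0.6762 J/(g·°C)

c ≈ 0.676 J/(g·°C)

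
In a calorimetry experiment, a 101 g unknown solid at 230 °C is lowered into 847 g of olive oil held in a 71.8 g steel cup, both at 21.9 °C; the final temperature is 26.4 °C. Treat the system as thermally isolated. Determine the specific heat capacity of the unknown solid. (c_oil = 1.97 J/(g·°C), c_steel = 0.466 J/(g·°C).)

c ≈ 0.372 J/(g·°C)

Taking heat into each body as positive, Σ m c ΔT = 0:
101×c×(26.4 − 230) + 847×1.97×(26.4 − 21.9) + 71.8×0.466×(26.4 − 21.9) = 0
-20564 c = -7659.2
c = -7659.2/-20564 ≈ 0.3725 J/(g·°C)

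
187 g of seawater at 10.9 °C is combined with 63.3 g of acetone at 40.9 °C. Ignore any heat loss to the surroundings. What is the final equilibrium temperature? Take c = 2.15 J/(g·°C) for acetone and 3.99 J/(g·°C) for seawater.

T_f ≈ 15.5 °C

Conservation of energy gives ΣQ = 0:
63.3×2.15×(T − 40.9) + 187×3.99×(T − 10.9) = 0
136.09(T − 40.9) + 746.13(T − 10.9) = 0
(136.09 + 746.13) T = 136.09×40.9 + 746.13×10.9
T ≈ 15.53 °C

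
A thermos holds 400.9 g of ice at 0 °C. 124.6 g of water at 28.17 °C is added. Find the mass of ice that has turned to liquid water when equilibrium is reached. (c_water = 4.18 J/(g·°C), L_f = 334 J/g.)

Heat available from the water dropping to 0 °C: 124.6×4.18×28.17 = 14672 J.
Melting all 400.9 g of ice would need 400.9×334 = 133901 J.
That's not enough to melt it all — equilibrium is at 0 °C with ice remaining.
m_melt = 14672 / L_f = 43.93 g.

m_melted ≈ 43.9 g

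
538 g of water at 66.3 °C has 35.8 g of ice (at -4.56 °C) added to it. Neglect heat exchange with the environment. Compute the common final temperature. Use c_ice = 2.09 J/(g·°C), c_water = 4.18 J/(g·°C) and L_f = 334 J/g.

T_f ≈ 57.0 °C

Net heat exchanged in the isolated system is zero:
ice -4.56→0 °C: 35.8×2.09×4.56 = 341.19
  latent heat to melt: 35.8×334 = 11957
  meltwater 0→T: 35.8×4.18×T = 149.64 T
  water cools: 538×4.18×(T − 66.3) = 2248.8(T − 66.3)
2398.5 T = 149098 − 12298 = 136800
T ≈ 57.04 °C — above 0 °C, consistent with complete melting.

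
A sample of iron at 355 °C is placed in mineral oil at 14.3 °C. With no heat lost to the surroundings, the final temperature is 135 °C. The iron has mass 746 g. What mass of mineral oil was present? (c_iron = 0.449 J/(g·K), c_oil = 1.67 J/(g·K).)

m ≈ 366 g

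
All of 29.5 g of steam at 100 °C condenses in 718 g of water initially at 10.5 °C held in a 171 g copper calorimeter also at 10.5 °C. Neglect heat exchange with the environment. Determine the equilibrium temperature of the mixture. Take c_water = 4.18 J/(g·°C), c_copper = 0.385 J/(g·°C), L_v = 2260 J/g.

Setting the total heat transfer to zero:
condense steam: −29.5·2260 = −66670; condensed water 100 °C→T: 123.31(T − 100); water warms: 718·4.18·(T − 10.5) = 3001.2(T − 10.5); copper cup: 171·0.385·(T − 10.5) = 65.84(T − 10.5)
3190.4 T = 66670 + 12331 + 32204 = 111205
T ≈ 34.86 °C (< 100 °C, so full condensation is consistent).

T_f ≈ 34.9 °C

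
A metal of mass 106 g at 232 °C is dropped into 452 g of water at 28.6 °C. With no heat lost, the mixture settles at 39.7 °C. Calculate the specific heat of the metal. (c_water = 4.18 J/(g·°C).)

c ≈ 1.03 J/(g·°C)

Heat lost by the metal = heat gained by the water:
106×c×(232 − 39.7) = 452×4.18×(39.7 − 28.6)
20384 c = 20972  ⇒  c ≈ 1.029 J/(g·°C)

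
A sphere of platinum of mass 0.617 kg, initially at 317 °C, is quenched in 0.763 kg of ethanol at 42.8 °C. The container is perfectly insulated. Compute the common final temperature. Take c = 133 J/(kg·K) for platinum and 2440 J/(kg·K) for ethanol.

T_f ≈ 54.4 °C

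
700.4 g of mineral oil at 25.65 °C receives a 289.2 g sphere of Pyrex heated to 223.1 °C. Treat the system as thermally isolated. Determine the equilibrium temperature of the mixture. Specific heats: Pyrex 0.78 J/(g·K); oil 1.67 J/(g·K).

Heat lost by the Pyrex equals heat gained by the oil:
289.2·0.78·(223.1 − T) = 700.4·1.67·(T − 25.65)
225.58(223.1 − T) = 1169.7(T − 25.65)
1395.2 T = 80328  ⇒  T ≈ 57.57 °C

T_f ≈ 57.6 °C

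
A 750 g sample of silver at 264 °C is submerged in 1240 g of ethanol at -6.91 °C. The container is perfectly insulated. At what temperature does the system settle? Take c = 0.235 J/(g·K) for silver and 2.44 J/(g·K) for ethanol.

T_f ≈ 8.0 °C

T_f is the heat-capacity-weighted average of the initial temperatures:
T_f = (176.25·264 + 3025.6·(-6.91)) / (176.25 + 3025.6)
    = 25623 / 3201.8 ≈ 8.00 °C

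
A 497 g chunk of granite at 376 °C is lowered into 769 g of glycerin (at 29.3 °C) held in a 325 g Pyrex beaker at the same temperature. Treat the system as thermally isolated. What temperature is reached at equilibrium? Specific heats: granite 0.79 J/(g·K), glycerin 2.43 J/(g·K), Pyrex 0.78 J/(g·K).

T_f ≈ 83.4 °C

Taking heat into each body as positive, Σ m c ΔT = 0:
497×0.79×(T − 376) + 769×2.43×(T − 29.3) + 325×0.78×(T − 29.3) = 0
392.63(T − 376) + 1868.7(T − 29.3) + 253.5(T − 29.3) = 0
2514.8 T = 209808
T = 209808/2514.8 ≈ 83.43 °C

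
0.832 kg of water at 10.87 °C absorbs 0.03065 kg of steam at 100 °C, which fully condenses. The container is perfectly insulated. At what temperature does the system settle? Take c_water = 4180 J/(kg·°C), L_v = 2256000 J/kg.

T_f ≈ 33.2 °C

Energy balance with sensible and latent terms:
steam→water at 100 °C releases m L_v = 0.03065·2256000 = 69146; condensed water 100 °C→T: 128.12(T − 100); original water: 3477.8(T − 10.87)
3605.9 T = 69146 + 12812 + 37803 = 119761
T ≈ 33.21 °C (< 100 °C, so full condensation is consistent).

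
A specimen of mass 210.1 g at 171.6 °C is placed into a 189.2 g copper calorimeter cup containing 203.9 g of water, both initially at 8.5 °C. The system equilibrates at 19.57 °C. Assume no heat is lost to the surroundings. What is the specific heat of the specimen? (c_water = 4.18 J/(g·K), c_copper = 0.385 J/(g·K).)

c ≈ 0.321 J/(g·K)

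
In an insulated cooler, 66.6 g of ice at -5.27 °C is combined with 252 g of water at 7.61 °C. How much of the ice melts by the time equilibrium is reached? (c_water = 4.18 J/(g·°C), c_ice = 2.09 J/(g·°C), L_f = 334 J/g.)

m_melted ≈ 21.8 g

Heat available from the water dropping to 0 °C: 252·4.18·7.61 = 8016.1 J.
Of that, 66.6·2.09·5.27 = 733.55 J goes to bring the ice to 0 °C, leaving 7282.5 J.
Fully melting the ice requires m_ice L_f = 66.6·334 = 22244 J.
That's not enough to melt it all — equilibrium is at 0 °C with ice remaining.
m_melted·334 = 7282.5  ⇒  m_melted ≈ 21.8 g.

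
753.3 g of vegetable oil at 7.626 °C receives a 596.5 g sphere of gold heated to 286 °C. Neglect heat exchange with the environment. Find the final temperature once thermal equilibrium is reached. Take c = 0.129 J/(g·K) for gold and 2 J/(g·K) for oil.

T_f ≈ 21.2 °C

Heat gained plus heat lost sum to zero:
596.5×0.129×(T − 286) + 753.3×2×(T − 7.626) = 0
1583.5 T = 33497
T ≈ 21.15 °C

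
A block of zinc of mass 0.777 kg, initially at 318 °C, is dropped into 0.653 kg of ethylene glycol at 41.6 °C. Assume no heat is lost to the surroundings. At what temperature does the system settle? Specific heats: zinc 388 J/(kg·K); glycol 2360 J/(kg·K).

Conservation of energy gives ΣQ = 0:
0.777*388*(T − 318) + 0.653*2360*(T − 41.6) = 0
301.48(T − 318) + 1541.1(T − 41.6) = 0
(301.48 + 1541.1) T = 301.48*318 + 1541.1*41.6
T = 159978 / 1842.6 = 86.8 °C

T_f ≈ 86.8 °C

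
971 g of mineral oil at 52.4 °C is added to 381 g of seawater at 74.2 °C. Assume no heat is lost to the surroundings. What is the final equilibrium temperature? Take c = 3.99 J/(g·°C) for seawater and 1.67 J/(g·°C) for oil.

T_f ≈ 62.9 °C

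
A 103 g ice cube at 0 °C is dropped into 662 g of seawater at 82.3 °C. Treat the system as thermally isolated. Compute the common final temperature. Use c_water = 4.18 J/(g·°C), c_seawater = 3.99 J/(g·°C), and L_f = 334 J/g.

Heat gained plus heat lost sum to zero:
latent heat to melt: 103·334 = 34402
  meltwater 0→T: 103·4.18·T = 430.54 T
  seawater cools: 662·3.99·(T − 82.3) = 2641.4(T − 82.3)
3071.9 T = 217386 − 34402 = 182984
T ≈ 59.57 °C. Since T > 0 °C, the all-ice-melts assumption holds.

T_f ≈ 59.6 °C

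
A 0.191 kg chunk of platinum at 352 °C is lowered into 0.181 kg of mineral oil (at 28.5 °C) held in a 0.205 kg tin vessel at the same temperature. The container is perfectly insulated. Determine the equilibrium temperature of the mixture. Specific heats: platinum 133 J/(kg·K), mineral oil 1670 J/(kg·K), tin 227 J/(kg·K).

T_f ≈ 50.5 °C

Net heat exchanged in the isolated system is zero:
0.191×133×(T − 352) + 0.181×1670×(T − 28.5) + 0.205×227×(T − 28.5) = 0
(25.4 + 302.27 + 46.53) T = 25.4×352 + 302.27×28.5 + 46.53×28.5
T = 18883/374.21 ≈ 50.46 °C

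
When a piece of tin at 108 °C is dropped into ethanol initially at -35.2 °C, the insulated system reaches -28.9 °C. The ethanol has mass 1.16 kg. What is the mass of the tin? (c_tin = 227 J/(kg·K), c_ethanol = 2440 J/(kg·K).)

m ≈ 0.574 kg

|Q_tin| = |Q_ethanol|:
m×227×(108 − -28.9) = 1.16×2440×(-28.9 − (-35.2))
31076 m = 17832  ⇒  m ≈ 0.5738 kg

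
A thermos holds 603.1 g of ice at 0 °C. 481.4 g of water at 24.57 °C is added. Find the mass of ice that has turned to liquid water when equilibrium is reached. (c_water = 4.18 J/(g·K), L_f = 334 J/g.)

Water can give up m c ΔT = 481.4×4.18×24.57 = 49441 J before reaching 0 °C.
To melt every bit of ice: 603.1×334 = 201435 J.
49441 J < 201435 J, so only part of the ice melts and the system sits at 0 °C.
m_melt = 49441 / L_f = 148 g.

m_melted ≈ 148 g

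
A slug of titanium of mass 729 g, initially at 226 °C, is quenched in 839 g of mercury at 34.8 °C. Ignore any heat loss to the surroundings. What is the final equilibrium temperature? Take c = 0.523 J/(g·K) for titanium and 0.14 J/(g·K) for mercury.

Net heat exchanged in the isolated system is zero:
729×0.523×(T − 226) + 839×0.14×(T − 34.8) = 0
498.73 T = 90254
T = 90254 / 498.73 = 181 °C

T_f ≈ 181.0 °C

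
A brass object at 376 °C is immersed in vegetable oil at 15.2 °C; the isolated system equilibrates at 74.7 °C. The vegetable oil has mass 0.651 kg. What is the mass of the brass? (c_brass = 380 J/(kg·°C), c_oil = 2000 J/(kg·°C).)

Heat lost by the brass = heat gained by the oil:
m×380×(376 − 74.7) = 0.651×2000×(74.7 − 15.2)
114494 m = 77469  ⇒  m ≈ 0.6766 kg

m ≈ 0.677 kg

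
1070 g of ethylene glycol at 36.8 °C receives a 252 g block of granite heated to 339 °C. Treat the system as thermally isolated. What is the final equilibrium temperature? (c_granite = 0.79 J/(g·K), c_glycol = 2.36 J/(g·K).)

T_f ≈ 58.9 °C

T_f is the heat-capacity-weighted average of the initial temperatures:
T_f = (199.08·339 + 2525.2·36.8) / (199.08 + 2525.2)
    = 160415 / 2724.3 ≈ 58.88 °C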